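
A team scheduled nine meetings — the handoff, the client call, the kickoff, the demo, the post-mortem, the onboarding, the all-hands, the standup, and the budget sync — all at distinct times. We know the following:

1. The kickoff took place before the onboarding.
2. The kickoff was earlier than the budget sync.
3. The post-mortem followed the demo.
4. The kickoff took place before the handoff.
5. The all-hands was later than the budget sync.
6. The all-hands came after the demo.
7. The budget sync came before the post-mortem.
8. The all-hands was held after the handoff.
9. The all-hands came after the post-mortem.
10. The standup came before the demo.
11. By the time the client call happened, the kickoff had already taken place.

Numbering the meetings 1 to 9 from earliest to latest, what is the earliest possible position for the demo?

The standup must come before the demo — 1 forced predecessor.
Nothing else is forced ahead of the demo, so its earliest slot is position 1 + 1 = 2.

2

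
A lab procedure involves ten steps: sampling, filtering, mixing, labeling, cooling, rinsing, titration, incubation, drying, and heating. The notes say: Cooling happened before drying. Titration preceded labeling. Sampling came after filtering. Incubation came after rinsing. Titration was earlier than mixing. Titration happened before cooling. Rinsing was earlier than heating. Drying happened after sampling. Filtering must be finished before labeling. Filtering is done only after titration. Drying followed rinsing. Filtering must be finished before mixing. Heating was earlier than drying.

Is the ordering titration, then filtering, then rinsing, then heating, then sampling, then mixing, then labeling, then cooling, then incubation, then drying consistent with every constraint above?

yes

Check each stated constraint against the proposed order — e.g. rinsing is ahead of drying; titration is ahead of cooling. Every pair is in the required order; nothing is violated.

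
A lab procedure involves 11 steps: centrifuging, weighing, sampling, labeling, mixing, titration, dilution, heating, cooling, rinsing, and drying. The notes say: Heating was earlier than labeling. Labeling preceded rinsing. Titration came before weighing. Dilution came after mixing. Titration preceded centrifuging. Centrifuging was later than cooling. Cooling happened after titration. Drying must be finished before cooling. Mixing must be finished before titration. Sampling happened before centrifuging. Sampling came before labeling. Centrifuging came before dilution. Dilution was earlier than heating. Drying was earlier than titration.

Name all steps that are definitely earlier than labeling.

centrifuging, cooling, dilution, drying, heating, mixing, sampling, titration

Directly stated before labeling: heating and sampling.
Centrifuging reaches labeling via centrifuging → dilution → heating → labeling.
Cooling reaches labeling via cooling → centrifuging → dilution → heating → labeling.
Dilution reaches labeling via dilution → heating → labeling.
Likewise drying, mixing, and titration each reach labeling by chaining the stated constraints.
No chain forces weighing (or any of the others) ahead of labeling.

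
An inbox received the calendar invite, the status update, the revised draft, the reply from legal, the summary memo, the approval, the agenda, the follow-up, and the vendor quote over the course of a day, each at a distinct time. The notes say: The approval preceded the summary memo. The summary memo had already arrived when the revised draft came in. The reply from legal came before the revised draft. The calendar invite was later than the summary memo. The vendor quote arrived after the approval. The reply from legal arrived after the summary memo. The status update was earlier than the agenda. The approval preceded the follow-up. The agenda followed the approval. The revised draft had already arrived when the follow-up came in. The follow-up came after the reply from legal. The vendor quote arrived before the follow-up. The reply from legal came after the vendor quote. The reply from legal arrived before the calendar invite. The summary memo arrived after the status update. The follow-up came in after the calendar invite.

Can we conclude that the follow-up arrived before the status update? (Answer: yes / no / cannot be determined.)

no

Tracing the constraints gives the status update → the summary memo → the calendar invite → the follow-up, so the status update must come before the follow-up.
That means the follow-up cannot be before the status update.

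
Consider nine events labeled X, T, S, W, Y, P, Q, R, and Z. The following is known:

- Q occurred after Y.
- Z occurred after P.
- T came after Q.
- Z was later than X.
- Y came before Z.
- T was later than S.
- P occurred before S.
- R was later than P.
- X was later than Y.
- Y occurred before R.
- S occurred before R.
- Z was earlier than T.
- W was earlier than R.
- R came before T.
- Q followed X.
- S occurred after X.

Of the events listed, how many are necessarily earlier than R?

Directly stated before R: P, S, W, and Y.
X reaches R via X → S → R.
No chain forces Z (or any of the others) ahead of R.
That's P, S, W, X, and Y — 5 in all.

5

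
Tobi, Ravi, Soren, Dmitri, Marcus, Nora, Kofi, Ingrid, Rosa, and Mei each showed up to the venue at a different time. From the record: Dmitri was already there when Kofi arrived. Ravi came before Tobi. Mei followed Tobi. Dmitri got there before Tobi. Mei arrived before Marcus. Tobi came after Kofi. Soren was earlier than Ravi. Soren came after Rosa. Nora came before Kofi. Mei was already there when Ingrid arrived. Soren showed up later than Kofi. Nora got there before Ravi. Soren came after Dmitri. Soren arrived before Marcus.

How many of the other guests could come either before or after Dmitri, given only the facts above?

Forced after Dmitri: Ingrid, Kofi, Marcus, Mei, Ravi, Soren, and Tobi.
That leaves Nora and Rosa with no forced order relative to Dmitri — 2.

2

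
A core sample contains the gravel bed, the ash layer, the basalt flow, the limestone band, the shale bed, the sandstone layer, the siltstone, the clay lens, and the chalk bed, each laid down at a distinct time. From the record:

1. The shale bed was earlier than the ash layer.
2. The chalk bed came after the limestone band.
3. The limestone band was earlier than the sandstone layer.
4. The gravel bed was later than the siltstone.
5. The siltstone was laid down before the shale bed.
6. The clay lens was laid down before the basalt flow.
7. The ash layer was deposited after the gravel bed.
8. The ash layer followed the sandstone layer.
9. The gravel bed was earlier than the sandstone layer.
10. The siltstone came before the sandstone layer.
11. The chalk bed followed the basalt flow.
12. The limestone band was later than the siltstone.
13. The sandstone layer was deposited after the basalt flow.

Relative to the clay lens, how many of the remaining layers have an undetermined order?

4

Forced after the clay lens: the ash layer, the basalt flow, the chalk bed, and the sandstone layer.
That leaves the gravel bed, the limestone band, the shale bed, and the siltstone with no forced order relative to the clay lens — 4.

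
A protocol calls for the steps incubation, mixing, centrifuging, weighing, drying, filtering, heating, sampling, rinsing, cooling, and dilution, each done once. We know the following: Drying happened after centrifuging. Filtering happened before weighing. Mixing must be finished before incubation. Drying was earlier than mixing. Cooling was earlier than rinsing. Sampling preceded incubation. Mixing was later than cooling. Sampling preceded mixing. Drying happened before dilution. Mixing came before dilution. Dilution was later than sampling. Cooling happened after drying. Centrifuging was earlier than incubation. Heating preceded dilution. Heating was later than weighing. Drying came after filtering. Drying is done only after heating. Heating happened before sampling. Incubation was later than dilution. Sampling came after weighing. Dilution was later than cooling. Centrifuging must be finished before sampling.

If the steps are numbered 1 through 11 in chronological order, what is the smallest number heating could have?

Filtering and weighing must both come before heating — 2 forced predecessors.
Nothing else is forced ahead of heating, so its earliest slot is position 2 + 1 = 3.

3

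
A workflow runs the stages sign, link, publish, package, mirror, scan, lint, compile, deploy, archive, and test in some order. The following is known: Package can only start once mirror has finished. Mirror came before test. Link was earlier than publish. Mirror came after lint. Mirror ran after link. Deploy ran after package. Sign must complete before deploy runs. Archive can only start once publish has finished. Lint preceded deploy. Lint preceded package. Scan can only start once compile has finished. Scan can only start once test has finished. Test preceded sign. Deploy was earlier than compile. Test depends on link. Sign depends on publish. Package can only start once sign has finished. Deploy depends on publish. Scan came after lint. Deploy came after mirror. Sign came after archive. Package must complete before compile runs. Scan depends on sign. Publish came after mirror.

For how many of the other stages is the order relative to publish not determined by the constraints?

1

Forced before publish: link, lint, and mirror; forced after publish: archive, compile, deploy, package, scan, and sign.
That leaves test with no forced order relative to publish — 1.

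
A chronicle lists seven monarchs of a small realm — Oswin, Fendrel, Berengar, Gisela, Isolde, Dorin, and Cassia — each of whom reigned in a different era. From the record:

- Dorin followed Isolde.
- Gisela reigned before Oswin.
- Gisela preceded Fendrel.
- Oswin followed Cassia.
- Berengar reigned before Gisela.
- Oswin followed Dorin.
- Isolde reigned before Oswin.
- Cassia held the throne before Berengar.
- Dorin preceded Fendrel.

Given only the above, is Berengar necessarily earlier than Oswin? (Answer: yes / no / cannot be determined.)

Chain the constraints: Berengar → Gisela → Oswin. Each link is directly stated, so Berengar comes before Oswin.

yes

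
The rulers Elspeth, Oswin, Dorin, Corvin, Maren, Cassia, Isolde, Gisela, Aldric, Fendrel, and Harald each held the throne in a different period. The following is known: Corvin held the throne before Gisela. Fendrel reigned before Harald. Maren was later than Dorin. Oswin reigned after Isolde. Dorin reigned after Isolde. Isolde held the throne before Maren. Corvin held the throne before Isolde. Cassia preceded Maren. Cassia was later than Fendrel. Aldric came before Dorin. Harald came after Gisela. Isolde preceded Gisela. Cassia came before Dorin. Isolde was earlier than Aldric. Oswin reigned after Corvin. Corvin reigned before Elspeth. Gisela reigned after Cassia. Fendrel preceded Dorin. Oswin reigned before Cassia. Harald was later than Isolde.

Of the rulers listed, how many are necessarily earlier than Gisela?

5

Directly stated before Gisela: Cassia, Corvin, and Isolde.
Fendrel reaches Gisela via Fendrel → Cassia → Gisela.
Oswin reaches Gisela via Oswin → Cassia → Gisela.
No chain forces Harald (or any of the others) ahead of Gisela.
That's Cassia, Corvin, Fendrel, Isolde, and Oswin — 5 in all.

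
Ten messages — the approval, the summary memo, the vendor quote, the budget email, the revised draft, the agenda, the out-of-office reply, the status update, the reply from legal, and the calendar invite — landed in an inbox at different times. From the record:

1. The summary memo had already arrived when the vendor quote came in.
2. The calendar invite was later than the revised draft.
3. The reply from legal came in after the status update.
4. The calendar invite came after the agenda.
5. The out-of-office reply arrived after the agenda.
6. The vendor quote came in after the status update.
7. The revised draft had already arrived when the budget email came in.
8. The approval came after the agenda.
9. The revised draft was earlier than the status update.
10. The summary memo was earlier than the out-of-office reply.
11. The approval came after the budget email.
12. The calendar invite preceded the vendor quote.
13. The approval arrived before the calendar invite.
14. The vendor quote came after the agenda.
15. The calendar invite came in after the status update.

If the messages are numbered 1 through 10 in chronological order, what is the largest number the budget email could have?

The budget email must come before the approval, the calendar invite, and the vendor quote — 3 messages forced after it.
Everything else can be placed before the budget email in some valid order, so the budget email can sit as late as position 10 − 3 = 7.

7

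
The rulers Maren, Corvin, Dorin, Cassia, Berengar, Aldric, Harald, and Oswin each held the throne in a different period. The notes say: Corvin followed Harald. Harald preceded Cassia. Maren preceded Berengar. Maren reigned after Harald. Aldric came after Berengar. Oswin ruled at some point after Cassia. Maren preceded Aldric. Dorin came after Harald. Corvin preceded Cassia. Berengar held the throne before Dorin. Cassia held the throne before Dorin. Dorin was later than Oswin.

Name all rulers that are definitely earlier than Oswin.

Directly stated before Oswin: Cassia.
Corvin reaches Oswin via Corvin → Cassia → Oswin.
Harald reaches Oswin via Harald → Cassia → Oswin.
No chain forces Berengar (or any of the others) ahead of Oswin.

Cassia, Corvin, Harald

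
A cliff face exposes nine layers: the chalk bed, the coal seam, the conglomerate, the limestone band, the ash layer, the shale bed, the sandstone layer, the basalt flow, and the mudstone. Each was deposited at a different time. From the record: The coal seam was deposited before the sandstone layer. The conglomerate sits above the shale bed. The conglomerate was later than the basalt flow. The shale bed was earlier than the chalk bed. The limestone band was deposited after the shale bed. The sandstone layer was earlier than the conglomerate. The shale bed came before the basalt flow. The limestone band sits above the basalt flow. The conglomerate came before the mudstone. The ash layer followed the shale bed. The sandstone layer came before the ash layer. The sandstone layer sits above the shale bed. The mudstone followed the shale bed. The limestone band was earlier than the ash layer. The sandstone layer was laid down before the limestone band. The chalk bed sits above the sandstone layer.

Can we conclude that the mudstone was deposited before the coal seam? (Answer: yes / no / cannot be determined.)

no

Tracing the constraints gives the coal seam → the sandstone layer → the conglomerate → the mudstone, so the coal seam must come before the mudstone.
That means the mudstone cannot be before the coal seam.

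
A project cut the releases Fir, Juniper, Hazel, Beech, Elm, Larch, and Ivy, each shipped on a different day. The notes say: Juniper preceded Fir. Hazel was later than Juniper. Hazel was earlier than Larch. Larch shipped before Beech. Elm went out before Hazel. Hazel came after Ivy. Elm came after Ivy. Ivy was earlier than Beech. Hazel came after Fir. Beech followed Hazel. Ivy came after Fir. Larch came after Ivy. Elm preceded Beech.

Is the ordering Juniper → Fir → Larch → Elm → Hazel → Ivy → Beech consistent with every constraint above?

no

The constraints require Hazel before Larch, but in the proposed sequence Larch appears ahead of Hazel. That one violation is enough.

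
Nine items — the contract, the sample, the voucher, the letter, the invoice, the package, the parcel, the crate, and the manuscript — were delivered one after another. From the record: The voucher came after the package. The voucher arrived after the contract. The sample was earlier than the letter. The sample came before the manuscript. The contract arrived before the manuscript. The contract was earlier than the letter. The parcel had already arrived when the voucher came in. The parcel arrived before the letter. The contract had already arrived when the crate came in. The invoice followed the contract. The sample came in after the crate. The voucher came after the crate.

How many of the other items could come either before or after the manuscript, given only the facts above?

Forced before the manuscript: the contract, the crate, and the sample.
That leaves the invoice, the letter, the package, the parcel, and the voucher with no forced order relative to the manuscript — 5.

5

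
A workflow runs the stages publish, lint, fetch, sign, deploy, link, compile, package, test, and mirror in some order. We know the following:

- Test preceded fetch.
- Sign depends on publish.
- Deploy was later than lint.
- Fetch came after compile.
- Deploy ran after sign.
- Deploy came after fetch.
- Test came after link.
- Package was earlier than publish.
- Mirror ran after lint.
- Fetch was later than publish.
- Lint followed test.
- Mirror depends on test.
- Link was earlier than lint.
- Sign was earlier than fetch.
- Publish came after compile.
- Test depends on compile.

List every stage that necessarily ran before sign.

Directly stated before sign: publish.
Compile reaches sign via compile → publish → sign.
Package reaches sign via package → publish → sign.

compile, package, publish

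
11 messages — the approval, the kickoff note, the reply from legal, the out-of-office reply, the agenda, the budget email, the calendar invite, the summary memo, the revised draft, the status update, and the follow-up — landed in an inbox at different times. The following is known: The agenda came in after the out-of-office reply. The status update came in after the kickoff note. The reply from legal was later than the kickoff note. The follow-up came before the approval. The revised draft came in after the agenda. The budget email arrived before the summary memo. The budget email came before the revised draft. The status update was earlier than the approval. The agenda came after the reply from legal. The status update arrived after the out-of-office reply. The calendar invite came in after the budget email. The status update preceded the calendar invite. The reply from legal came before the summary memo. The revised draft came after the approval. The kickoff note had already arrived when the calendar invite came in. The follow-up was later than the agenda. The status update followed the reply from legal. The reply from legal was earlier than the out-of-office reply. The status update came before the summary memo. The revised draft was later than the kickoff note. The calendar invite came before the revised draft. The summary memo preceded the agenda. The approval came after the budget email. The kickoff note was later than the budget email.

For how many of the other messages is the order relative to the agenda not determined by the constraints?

1

Forced before the agenda: the budget email, the kickoff note, the out-of-office reply, the reply from legal, the status update, and the summary memo; forced after the agenda: the approval, the follow-up, and the revised draft.
That leaves the calendar invite with no forced order relative to the agenda — 1.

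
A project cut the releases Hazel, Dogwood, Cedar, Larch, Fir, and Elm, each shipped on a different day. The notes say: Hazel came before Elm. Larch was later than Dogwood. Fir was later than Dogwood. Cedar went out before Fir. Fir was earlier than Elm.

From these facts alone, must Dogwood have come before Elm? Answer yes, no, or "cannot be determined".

Chain the constraints: Dogwood → Fir → Elm. Each link is directly stated, so Dogwood comes before Elm.

yes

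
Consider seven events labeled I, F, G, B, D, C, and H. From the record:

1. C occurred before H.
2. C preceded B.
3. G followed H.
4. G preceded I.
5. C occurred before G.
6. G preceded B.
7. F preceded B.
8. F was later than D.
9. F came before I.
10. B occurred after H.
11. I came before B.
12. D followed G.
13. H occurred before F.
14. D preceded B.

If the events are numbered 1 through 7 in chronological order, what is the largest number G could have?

G must come before B, D, F, and I — 4 events forced after it.
Everything else can be placed before G in some valid order, so G can sit as late as position 7 − 4 = 3.

3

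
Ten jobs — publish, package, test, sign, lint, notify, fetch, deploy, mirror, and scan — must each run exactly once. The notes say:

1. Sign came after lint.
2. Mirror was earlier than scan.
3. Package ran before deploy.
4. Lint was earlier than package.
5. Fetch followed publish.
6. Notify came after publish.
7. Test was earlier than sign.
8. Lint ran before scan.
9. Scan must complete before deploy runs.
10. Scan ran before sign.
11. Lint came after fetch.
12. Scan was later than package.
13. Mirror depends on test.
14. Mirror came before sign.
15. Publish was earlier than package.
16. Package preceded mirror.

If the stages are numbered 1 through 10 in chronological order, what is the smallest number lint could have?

3

Fetch and publish must both come before lint — 2 forced predecessors.
Nothing else is forced ahead of lint, so its earliest slot is position 2 + 1 = 3.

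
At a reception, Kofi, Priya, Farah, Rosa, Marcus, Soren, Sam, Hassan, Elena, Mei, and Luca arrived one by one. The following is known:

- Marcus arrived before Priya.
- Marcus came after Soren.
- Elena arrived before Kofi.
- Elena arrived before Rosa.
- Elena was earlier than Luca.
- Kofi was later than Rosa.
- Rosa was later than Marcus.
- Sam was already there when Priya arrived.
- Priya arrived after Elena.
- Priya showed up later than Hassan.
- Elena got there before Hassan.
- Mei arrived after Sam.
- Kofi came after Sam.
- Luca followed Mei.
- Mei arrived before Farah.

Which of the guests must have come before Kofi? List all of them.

Directly stated before Kofi: Elena, Rosa, and Sam.
Marcus reaches Kofi via Marcus → Rosa → Kofi.
Soren reaches Kofi via Soren → Marcus → Rosa → Kofi.
No chain forces Mei (or any of the others) ahead of Kofi.

Elena, Marcus, Rosa, Sam, Soren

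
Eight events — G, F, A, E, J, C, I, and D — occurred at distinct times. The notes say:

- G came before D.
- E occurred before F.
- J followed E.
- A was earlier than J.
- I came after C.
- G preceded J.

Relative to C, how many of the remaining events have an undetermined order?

Forced after C: I.
That leaves A, D, E, F, G, and J with no forced order relative to C — 6.

6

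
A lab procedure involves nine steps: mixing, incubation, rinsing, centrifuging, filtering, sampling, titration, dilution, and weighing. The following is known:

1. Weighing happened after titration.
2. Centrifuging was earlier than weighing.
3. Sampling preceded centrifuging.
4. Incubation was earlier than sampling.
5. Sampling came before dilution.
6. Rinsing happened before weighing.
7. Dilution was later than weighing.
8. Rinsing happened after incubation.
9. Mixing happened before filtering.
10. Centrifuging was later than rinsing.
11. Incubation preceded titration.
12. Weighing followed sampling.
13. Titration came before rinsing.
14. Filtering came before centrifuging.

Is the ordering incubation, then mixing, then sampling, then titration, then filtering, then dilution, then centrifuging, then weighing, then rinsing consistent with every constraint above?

no

The constraints require rinsing before weighing, but in the proposed sequence weighing appears ahead of rinsing. That one violation is enough.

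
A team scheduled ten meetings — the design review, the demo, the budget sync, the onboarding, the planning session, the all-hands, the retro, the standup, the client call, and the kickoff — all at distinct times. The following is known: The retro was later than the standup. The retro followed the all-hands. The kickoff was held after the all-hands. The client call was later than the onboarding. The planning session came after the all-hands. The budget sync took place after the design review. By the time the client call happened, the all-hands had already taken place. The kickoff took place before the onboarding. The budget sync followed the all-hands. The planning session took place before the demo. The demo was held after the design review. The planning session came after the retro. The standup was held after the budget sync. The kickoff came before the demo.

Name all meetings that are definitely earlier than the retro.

the all-hands, the budget sync, the design review, the standup

Directly stated before the retro: the all-hands and the standup.
The budget sync reaches the retro via the budget sync → the standup → the retro.
The design review reaches the retro via the design review → the budget sync → the standup → the retro.
No chain forces the onboarding (or any of the others) ahead of the retro.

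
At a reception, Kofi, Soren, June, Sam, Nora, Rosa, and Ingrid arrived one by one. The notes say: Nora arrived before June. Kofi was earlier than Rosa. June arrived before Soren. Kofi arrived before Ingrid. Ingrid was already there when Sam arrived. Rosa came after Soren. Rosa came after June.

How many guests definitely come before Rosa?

4

Directly stated before Rosa: June, Kofi, and Soren.
Nora reaches Rosa via Nora → June → Rosa.
That's June, Kofi, Nora, and Soren — 4 in all.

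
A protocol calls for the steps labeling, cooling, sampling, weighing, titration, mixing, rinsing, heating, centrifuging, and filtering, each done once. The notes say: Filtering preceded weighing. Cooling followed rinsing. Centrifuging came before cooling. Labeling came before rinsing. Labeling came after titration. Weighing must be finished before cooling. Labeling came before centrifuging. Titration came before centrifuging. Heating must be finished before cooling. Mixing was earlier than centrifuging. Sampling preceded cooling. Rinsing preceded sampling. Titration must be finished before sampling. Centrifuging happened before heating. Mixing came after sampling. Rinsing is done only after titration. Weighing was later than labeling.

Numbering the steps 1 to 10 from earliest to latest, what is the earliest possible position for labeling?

Titration must come before labeling — 1 forced predecessor.
Nothing else is forced ahead of labeling, so its earliest slot is position 1 + 1 = 2.

2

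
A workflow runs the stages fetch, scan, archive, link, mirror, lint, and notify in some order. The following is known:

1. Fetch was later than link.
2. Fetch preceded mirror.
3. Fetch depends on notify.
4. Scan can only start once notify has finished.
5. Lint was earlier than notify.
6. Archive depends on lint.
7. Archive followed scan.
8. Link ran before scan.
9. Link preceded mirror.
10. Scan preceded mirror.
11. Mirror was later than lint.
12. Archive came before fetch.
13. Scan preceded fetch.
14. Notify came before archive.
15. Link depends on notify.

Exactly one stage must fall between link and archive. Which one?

Tracing the constraints gives link → scan → archive, so scan sits after link and before archive.
No other stage is forced both after link and before archive.

scan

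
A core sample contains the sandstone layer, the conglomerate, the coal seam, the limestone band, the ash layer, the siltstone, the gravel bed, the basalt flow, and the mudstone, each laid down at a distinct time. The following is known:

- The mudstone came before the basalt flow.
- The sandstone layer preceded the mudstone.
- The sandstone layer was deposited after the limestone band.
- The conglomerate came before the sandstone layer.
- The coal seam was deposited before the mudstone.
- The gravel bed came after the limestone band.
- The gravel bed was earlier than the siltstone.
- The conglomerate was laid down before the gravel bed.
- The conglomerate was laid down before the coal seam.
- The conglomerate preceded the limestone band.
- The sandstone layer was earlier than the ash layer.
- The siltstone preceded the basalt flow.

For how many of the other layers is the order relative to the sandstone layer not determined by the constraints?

3

Forced before the sandstone layer: the conglomerate and the limestone band; forced after the sandstone layer: the ash layer, the basalt flow, and the mudstone.
That leaves the coal seam, the gravel bed, and the siltstone with no forced order relative to the sandstone layer — 3.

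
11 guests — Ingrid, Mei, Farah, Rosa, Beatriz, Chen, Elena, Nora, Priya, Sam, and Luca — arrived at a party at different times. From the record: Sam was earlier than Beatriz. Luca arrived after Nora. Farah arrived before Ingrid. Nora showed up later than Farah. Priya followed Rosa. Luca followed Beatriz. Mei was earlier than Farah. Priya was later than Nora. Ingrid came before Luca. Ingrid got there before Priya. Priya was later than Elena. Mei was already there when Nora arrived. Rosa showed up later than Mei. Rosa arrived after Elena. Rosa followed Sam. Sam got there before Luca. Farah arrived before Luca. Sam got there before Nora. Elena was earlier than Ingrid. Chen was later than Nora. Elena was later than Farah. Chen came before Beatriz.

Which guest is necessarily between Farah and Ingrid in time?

Tracing the constraints gives Farah → Elena → Ingrid, so Elena sits after Farah and before Ingrid.
No other guest is forced both after Farah and before Ingrid.

Elena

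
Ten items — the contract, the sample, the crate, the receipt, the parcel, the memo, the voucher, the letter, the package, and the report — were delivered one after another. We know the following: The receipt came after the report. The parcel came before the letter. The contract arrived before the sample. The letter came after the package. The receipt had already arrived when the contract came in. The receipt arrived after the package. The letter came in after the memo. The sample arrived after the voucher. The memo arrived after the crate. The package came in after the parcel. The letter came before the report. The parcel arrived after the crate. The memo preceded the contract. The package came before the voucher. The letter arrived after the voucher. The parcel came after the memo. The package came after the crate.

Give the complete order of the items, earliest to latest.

the crate, the memo, the parcel, the package, the voucher, the letter, the report, the receipt, the contract, the sample

The constraints fix every adjacent pair, so only one ordering works:
the crate → the memo → the parcel → the package → the voucher → the letter → the report → the receipt → the contract → the sample.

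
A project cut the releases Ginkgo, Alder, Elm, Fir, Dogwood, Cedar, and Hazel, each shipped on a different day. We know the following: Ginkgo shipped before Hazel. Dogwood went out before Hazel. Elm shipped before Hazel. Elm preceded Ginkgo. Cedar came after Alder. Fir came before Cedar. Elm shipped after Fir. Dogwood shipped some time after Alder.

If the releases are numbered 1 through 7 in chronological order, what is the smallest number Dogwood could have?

Alder must come before Dogwood — 1 forced predecessor.
Nothing else is forced ahead of Dogwood, so its earliest slot is position 1 + 1 = 2.

2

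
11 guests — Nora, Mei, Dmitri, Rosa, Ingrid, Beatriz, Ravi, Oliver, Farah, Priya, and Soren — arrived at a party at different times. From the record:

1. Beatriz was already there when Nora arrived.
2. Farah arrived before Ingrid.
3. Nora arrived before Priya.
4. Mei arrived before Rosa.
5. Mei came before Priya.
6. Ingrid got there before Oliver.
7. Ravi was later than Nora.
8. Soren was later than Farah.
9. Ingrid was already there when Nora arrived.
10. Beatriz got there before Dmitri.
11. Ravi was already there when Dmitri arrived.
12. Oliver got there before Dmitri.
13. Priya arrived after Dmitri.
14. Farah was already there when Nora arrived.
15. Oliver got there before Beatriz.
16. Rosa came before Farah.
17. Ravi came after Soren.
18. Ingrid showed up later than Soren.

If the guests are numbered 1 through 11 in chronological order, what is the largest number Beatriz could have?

7

Beatriz must come before Dmitri, Nora, Priya, and Ravi — 4 guests forced after them.
Everything else can be placed before Beatriz in some valid order, so Beatriz can sit as late as position 11 − 4 = 7.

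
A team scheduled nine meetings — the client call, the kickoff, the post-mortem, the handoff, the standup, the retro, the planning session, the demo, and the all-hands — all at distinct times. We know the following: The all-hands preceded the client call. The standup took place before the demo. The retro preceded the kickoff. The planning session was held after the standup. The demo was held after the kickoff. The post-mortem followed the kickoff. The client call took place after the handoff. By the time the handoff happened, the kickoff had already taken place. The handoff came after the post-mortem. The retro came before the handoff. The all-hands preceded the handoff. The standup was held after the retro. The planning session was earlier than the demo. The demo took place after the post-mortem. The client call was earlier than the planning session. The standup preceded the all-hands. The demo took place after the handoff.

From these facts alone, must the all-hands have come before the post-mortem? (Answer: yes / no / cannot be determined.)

cannot be determined

No chain of stated constraints runs from the all-hands to the post-mortem, and none runs from the post-mortem to the all-hands either.
So the relative order of the all-hands and the post-mortem is not fixed by the given facts.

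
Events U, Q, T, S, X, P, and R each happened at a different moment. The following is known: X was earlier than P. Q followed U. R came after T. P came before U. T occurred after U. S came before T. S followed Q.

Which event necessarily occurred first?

X

X has a chain of constraints placing it before every other event, so X must be first.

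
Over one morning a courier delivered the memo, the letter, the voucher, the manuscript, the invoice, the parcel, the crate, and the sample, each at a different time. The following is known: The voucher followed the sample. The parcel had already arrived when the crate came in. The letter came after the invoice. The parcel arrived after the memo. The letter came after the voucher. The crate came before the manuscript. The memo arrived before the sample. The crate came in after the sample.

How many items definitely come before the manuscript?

Directly stated before the manuscript: the crate.
The memo reaches the manuscript via the memo → the sample → the crate → the manuscript.
The parcel reaches the manuscript via the parcel → the crate → the manuscript.
The sample reaches the manuscript via the sample → the crate → the manuscript.
No chain forces the voucher (or any of the others) ahead of the manuscript.
That's the crate, the memo, the parcel, and the sample — 4 in all.

4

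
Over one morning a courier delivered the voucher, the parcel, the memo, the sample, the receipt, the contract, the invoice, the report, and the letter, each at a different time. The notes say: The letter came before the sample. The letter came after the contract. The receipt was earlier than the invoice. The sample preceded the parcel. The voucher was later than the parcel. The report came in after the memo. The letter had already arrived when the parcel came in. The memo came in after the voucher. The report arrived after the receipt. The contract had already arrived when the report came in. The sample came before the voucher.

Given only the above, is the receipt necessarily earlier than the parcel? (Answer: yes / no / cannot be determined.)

No chain of stated constraints runs from the receipt to the parcel, and none runs from the parcel to the receipt either.
So the relative order of the receipt and the parcel is not fixed by the given facts.

cannot be determined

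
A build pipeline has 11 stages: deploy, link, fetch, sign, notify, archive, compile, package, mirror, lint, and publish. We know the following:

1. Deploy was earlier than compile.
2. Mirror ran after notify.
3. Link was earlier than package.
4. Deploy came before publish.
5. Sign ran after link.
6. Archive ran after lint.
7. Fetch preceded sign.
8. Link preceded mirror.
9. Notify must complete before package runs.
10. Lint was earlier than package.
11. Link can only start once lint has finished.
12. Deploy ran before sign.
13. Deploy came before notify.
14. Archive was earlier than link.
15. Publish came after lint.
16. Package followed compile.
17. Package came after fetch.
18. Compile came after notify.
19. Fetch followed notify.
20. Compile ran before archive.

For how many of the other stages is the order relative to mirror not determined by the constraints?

4

Forced before mirror: archive, compile, deploy, link, lint, and notify.
That leaves fetch, package, publish, and sign with no forced order relative to mirror — 4.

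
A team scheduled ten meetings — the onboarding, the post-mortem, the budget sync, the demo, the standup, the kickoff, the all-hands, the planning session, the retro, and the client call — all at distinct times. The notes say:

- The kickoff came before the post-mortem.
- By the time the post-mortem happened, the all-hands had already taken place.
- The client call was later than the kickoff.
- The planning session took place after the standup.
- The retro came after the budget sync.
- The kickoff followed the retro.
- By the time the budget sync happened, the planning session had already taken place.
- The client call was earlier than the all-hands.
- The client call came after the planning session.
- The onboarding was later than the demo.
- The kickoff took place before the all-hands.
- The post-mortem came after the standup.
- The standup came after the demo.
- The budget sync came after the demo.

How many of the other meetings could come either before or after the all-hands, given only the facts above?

Forced before the all-hands: the budget sync, the client call, the demo, the kickoff, the planning session, the retro, and the standup; forced after the all-hands: the post-mortem.
That leaves the onboarding with no forced order relative to the all-hands — 1.

1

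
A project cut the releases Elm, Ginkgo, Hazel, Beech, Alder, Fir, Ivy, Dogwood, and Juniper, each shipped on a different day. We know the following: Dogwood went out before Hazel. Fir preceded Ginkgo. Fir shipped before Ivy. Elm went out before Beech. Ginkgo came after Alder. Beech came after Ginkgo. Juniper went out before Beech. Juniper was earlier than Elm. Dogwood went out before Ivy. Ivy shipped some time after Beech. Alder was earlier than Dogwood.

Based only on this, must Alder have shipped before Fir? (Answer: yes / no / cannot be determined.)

cannot be determined

No chain of stated constraints runs from Alder to Fir, and none runs from Fir to Alder either.
So the relative order of Alder and Fir is not fixed by the given facts.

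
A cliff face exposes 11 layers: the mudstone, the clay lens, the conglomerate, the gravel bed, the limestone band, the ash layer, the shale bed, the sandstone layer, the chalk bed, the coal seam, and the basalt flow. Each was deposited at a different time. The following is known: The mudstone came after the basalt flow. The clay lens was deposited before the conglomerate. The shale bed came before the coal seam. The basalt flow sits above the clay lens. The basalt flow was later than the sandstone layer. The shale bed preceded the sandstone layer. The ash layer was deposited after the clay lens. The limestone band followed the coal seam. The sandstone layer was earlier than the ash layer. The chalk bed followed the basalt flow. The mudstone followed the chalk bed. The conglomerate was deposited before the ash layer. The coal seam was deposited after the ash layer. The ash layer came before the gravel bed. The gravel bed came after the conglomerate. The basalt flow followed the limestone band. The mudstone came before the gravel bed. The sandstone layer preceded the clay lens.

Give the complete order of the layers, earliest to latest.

The constraints fix every adjacent pair, so only one ordering works:
the shale bed → the sandstone layer → the clay lens → the conglomerate → the ash layer → the coal seam → the limestone band → the basalt flow → the chalk bed → the mudstone → the gravel bed.

the shale bed, the sandstone layer, the clay lens, the conglomerate, the ash layer, the coal seam, the limestone band, the basalt flow, the chalk bed, the mudstone, the gravel bed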